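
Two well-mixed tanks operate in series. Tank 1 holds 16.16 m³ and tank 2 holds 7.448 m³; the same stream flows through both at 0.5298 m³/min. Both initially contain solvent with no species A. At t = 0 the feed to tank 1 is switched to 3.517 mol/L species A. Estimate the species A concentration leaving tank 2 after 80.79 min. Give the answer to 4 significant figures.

Time constants: τᵢ = Vᵢ/Q for each well-mixed tank.
τ₁ = 16.16/0.5298 = 30.5021 min; τ₂ = 7.448/0.5298 = 14.0581 min.
Tank 1: C₁ = C_in(1 − e^(−t/τ₁)). Tank 2 (τ₁ ≠ τ₂): C₂ = C_in[1 − (τ₁ e^(−t/τ₁) − τ₂ e^(−t/τ₂))/(τ₁ − τ₂)].
At t = 80.79: e^(−t/τ₁) = 0.0707451, e^(−t/τ₂) = 0.00319282.
C₂ = 3.517·[1 − (30.5021·0.0707451 − 14.0581·0.00319282)/(16.4439)] = 3.517·0.871504 = 3.06508 mol/L.

3.065 mol/L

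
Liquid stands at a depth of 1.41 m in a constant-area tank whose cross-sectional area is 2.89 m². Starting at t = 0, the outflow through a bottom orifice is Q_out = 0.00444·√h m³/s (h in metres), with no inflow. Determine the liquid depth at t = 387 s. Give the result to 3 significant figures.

0.792 m

A dh/dt = −Q_out = −0.00444 √h.
∫ h^(−1/2) dh = −(0.00444/A) ∫ dt, giving 2√h = 2√h₀ − (0.00444/A) t.
√h = √1.41 − 0.00444·387/(2·2.89) = 1.1874 − 0.29728 = 0.89015.
h = 0.89015² = 0.79237 m.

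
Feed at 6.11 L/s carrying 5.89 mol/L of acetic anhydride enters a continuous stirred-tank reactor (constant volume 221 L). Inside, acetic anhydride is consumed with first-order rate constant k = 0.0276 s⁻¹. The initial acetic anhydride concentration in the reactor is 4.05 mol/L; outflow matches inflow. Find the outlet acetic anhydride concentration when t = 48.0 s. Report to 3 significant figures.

Accumulation = in − out − consumed: V dC/dt = Q C_in − Q C − k V C.
dC/dt = (Q/V) C_in − (Q/V + k) C; effective rate a = Q/V + k = 0.027647 + 0.0276 = 0.055247 s⁻¹.
C_ss = Q C_in/(Q + kV) = 2.9475 mol/L; C(t) = C_ss + (C₀ − C_ss) e^(−a t).
C(48.0) = 2.9475 + (1.1025)·e^(−0.055247·48.0) = 2.9475 + (1.1025)·0.070520 = 3.0253 mol/L.

3.03 mol/L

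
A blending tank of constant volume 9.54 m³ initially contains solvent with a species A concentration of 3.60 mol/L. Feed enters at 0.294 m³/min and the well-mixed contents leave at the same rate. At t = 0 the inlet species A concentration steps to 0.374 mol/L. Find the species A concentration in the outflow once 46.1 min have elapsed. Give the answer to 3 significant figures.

Species balance on the tank: V dC/dt = Q(C_in − C).
Rewrite as dC/dt + C/τ = C_in/τ, τ = V/Q = 32.449 min.
Integrating: C(t) = C_in + (C₀ − C_in) e^(−t/τ).
C(46.1) = 0.374 + (3.60 − 0.374)·e^(−46.1/32.449) = 0.374 + (3.2260)·0.24155 = 1.1532 mol/L.

1.15 mol/L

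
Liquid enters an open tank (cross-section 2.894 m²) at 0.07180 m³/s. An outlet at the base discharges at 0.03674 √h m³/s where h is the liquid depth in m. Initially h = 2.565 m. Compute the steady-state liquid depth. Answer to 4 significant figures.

3.819 m

Mass balance (ρ constant): A dh/dt = Q_in − 0.03674 √h. At steady state dh/dt = 0:
Q_in = 0.03674 √h_ss ⇒ √h_ss = 0.07180/0.03674 = 1.95427.
h_ss = 1.95427² = 3.81918 m. (Since h₀ = 2.565 m < h_ss, the level will rise toward this value.)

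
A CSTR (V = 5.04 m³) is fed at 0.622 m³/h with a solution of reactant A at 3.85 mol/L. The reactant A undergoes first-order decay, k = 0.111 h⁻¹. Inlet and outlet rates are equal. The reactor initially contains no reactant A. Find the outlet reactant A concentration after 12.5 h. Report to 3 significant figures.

1.92 mol/L

Species balance: V dC/dt = Q C_in − Q C − k V C.
dC/dt = (Q/V) C_in − (Q/V + k) C; effective rate a = Q/V + k = 0.12341 + 0.111 = 0.23441 h⁻¹.
C_ss = Q C_in/(Q + kV) = 2.0269 mol/L; C(t) = C_ss + (C₀ − C_ss) e^(−a t).
C(12.5) = 2.0269 + (-2.0269)·e^(−0.23441·12.5) = 2.0269 + (-2.0269)·0.053389 = 1.9187 mol/L.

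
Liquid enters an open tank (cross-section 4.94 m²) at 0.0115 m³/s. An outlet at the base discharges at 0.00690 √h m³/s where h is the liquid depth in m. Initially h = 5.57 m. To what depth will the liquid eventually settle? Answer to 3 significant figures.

2.78 m

Accumulation of liquid (constant cross-section A): A dh/dt = Q_in − 0.00690 √h. At steady state dh/dt = 0:
Q_in = 0.00690 √h_ss ⇒ √h_ss = 0.0115/0.00690 = 1.6667.
h_ss = 1.6667² = 2.7778 m. (Since h₀ = 5.57 m > h_ss, the level will fall toward this value.)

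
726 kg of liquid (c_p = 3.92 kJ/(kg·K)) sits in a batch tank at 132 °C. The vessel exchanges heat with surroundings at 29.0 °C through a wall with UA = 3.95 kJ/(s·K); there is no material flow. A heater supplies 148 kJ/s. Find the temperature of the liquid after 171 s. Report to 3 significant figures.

Unsteady energy balance on the tank contents: M c_p dT/dt = −UA(T − T_amb) + Q̇.
dT/dt = (T_ss − T)/τ with T_ss = T_amb + Q̇/UA = 29.0 + 148/3.95 = 66.468 °C, τ = M c_p/UA = 726·3.92/3.95 = 720.49 s.
T approaches T_ss exponentially: T(t) = T_ss + (T₀ − T_ss) e^(−t/τ).
T(171) = 66.468 + (65.532)·0.78872 = 118.15 °C.

118 °C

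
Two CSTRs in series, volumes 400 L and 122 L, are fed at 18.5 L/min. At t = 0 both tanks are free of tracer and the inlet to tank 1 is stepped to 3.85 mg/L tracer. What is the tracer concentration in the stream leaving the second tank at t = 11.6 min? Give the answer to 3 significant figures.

Species balance on tank i: dCᵢ/dt = (Cᵢ₋₁ − Cᵢ)/τᵢ with τᵢ = Vᵢ/Q.
τ₁ = 400/18.5 = 21.622 min; τ₂ = 122/18.5 = 6.5946 min.
Solving the cascade with C₁(0)=C₂(0)=0 gives C₂(t) = C_in[1 − (τ₁ e^(−t/τ₁) − τ₂ e^(−t/τ₂))/(τ₁ − τ₂)].
At t = 11.6: e^(−t/τ₁) = 0.58479, e^(−t/τ₂) = 0.17221.
C₂ = 3.85·[1 − (21.622·0.58479 − 6.5946·0.17221)/(15.027)] = 3.85·0.23415 = 0.90148 mg/L.

0.901 mg/L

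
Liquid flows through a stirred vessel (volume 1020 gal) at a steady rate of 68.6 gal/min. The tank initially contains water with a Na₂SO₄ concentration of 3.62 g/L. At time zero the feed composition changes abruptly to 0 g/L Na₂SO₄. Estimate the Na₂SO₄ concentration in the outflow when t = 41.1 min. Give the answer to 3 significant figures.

0.228 g/L

Transient balance on the dissolved component: V dC/dt = Q(C_in − C).
Rewrite as dC/dt + C/τ = C_in/τ, τ = V/Q = 14.869 min.
C approaches C_in exponentially: C(t) = C_in + (C₀ − C_in) e^(−t/τ).
C(41.1) = 0 + (3.62 − 0)·e^(−41.1/14.869) = 0 + (3.6200)·0.063028 = 0.22816 g/L.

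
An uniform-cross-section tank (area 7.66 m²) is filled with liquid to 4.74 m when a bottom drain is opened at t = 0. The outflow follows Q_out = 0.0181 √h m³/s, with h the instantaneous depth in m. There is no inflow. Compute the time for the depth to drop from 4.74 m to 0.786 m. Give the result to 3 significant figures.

1090 s

With no inflow, A dh/dt = −0.0181 √h.
∫ h^(−1/2) dh = −(0.0181/A) ∫ dt, giving 2√h = 2√h₀ − (0.0181/A) t.
t = 2A(√h₀ − √h)/0.0181 = 2·7.66·(√4.74 − √0.786)/0.0181
  = 15.320 × (2.1772 − 0.88657) / 0.0181 = 1092.4 s.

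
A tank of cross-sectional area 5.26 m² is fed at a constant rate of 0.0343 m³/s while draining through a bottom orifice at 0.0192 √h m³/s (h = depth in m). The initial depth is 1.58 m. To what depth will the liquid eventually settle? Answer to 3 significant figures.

3.19 m

Level balance: A dh/dt = 0.0343 − 0.0192 √h. Setting dh/dt = 0:
Q_in = 0.0192 √h_ss ⇒ √h_ss = 0.0343/0.0192 = 1.7865.
h_ss = 1.7865² = 3.1914 m. (Since h₀ = 1.58 m < h_ss, the level will rise toward this value.)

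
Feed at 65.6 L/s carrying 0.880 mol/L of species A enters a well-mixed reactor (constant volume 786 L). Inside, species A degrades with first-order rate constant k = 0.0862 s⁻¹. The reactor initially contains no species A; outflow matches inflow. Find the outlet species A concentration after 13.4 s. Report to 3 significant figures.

Species balance: V dC/dt = Q C_in − Q C − k V C.
dC/dt = (Q/V) C_in − (Q/V + k) C; effective rate a = Q/V + k = 0.083461 + 0.0862 = 0.16966 s⁻¹.
C_ss = Q C_in/(Q + kV) = 0.43290 mol/L; C(t) = C_ss + (C₀ − C_ss) e^(−a t).
C(13.4) = 0.43290 + (-0.43290)·e^(−0.16966·13.4) = 0.43290 + (-0.43290)·0.10296 = 0.38833 mol/L.

0.388 mol/L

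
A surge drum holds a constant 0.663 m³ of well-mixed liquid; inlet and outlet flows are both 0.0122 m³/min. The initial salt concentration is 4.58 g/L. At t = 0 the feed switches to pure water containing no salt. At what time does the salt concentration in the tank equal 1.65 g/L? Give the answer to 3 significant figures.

55.5 min

Transient balance on the dissolved component: V dC/dt = Q(C_in − C), so τ = V/Q = 54.344 min.
C(t) = C_in + (C₀ − C_in) e^(−t/τ). Set C = 1.65 and solve for t:
e^(−t/τ) = (C − C_in)/(C₀ − C_in) = (1.65 − 0)/(4.58 − 0) = 0.36026
t = −τ ln(…) = 54.344 × 1.0209 = 55.481 min.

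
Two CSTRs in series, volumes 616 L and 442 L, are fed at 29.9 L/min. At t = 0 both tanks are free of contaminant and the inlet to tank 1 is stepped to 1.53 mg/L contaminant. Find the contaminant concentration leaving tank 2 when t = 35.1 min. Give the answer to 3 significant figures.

Each tank obeys Vᵢ dCᵢ/dt = Q(Cᵢ₋₁ − Cᵢ), so τᵢ = Vᵢ/Q.
τ₁ = 616/29.9 = 20.602 min; τ₂ = 442/29.9 = 14.783 min.
Solving the cascade with C₁(0)=C₂(0)=0 gives C₂(t) = C_in[1 − (τ₁ e^(−t/τ₁) − τ₂ e^(−t/τ₂))/(τ₁ − τ₂)].
At t = 35.1: e^(−t/τ₁) = 0.18201, e^(−t/τ₂) = 0.093069.
C₂ = 1.53·[1 − (20.602·0.18201 − 14.783·0.093069)/(5.8194)] = 1.53·0.59208 = 0.90588 mg/L.

0.906 mg/L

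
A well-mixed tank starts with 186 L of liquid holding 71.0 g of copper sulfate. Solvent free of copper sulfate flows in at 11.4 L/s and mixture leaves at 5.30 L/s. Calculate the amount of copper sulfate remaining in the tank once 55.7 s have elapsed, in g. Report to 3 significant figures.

Total volume: dV/dt = Q_in − Q_out = 6.1000 L/s, so V(t) = 186 + 6.1000 t and V(55.7) = 525.77 L.
No copper sulfate enters, so dm/dt = −Q_out · (m/V).
Separate: dm/m = −Q_out dt/V(t) ⇒ ln(m/m₀) = −(Q_out/(Q_in−Q_out)) ln(V/V₀).
m = m₀ (V₀/V)^(Q_out/(Q_in−Q_out)) = 71.0 × (186/525.77)^(0.86885) = 28.785 g.

28.8 g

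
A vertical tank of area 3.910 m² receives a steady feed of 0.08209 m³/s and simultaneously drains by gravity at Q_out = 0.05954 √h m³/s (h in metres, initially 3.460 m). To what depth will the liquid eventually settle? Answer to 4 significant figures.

A dh/dt = Q_in − 0.05954 √h. Steady state requires inflow = outflow:
Q_in = 0.05954 √h_ss ⇒ √h_ss = 0.08209/0.05954 = 1.37874.
h_ss = 1.37874² = 1.90092 m. (Since h₀ = 3.460 m > h_ss, the level will fall toward this value.)

1.901 m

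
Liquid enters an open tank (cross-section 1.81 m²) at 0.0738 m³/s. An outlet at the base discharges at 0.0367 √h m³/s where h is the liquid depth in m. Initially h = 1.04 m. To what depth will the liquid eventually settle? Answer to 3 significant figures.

Level balance: A dh/dt = 0.0738 − 0.0367 √h. Setting dh/dt = 0:
Q_in = 0.0367 √h_ss ⇒ √h_ss = 0.0738/0.0367 = 2.0109.
h_ss = 2.0109² = 4.0437 m. (Since h₀ = 1.04 m < h_ss, the level will rise toward this value.)

4.04 m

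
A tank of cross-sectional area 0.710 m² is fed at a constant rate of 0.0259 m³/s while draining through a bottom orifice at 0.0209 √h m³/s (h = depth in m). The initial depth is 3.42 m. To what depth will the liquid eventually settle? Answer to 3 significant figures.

1.54 m

Level balance: A dh/dt = 0.0259 − 0.0209 √h. Setting dh/dt = 0:
Q_in = 0.0209 √h_ss ⇒ √h_ss = 0.0259/0.0209 = 1.2392.
h_ss = 1.2392² = 1.5357 m. (Since h₀ = 3.42 m > h_ss, the level will fall toward this value.)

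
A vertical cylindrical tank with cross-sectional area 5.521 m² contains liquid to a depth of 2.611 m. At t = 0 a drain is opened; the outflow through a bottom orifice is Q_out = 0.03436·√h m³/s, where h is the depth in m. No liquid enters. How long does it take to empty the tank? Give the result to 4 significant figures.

519.3 s

Accumulation of liquid (constant cross-section A): A dh/dt = −0.03436 √h.
Separate and integrate: 2(√h − √h₀) = −(0.03436/A) t.
Set h = 0: 2√h₀ = (0.03436/A) t_empty ⇒ t_empty = 2A√h₀/0.03436.
t_empty = 2·5.521·√2.611/0.03436 = 11.0420·1.61586/0.03436 = 519.276 s.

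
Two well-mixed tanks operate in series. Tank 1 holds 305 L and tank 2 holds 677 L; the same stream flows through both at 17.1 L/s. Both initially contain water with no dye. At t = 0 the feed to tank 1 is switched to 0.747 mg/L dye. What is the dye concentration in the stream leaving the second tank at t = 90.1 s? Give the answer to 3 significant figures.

Species balance on tank i: dCᵢ/dt = (Cᵢ₋₁ − Cᵢ)/τᵢ with τᵢ = Vᵢ/Q.
τ₁ = 305/17.1 = 17.836 s; τ₂ = 677/17.1 = 39.591 s.
Solving the cascade with C₁(0)=C₂(0)=0 gives C₂(t) = C_in[1 − (τ₁ e^(−t/τ₁) − τ₂ e^(−t/τ₂))/(τ₁ − τ₂)].
At t = 90.1: e^(−t/τ₁) = 0.0063997, e^(−t/τ₂) = 0.10272.
C₂ = 0.747·[1 − (17.836·0.0063997 − 39.591·0.10272)/(-21.754)] = 0.747·0.81832 = 0.61128 mg/L.

0.611 mg/L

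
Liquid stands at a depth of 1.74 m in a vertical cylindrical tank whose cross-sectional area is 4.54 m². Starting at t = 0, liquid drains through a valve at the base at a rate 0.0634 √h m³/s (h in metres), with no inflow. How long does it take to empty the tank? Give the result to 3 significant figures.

189 s

Volume balance on the tank: A dh/dt = −0.0634 √h.
∫ h^(−1/2) dh = −(0.0634/A) ∫ dt, giving 2√h = 2√h₀ − (0.0634/A) t.
Tank is empty when √h = 0: t_empty = 2A√h₀/0.0634.
t_empty = 2·4.54·√1.74/0.0634 = 9.0800·1.3191/0.0634 = 188.92 s.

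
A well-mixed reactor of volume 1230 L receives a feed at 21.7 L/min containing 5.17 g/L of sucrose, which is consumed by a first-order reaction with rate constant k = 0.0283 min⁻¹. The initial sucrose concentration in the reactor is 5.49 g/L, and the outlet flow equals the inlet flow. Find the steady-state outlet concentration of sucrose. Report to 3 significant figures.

1.99 g/L

V dC/dt = Q(C_in − C) − k V C.
Steady state (dC/dt = 0): C_ss = Q C_in/(Q + kV) = C_in/(1 + kV/Q).
C_ss = 21.7·5.17/(21.7 + 0.0283·1230) = 112.19/56.509 = 1.9853 g/L.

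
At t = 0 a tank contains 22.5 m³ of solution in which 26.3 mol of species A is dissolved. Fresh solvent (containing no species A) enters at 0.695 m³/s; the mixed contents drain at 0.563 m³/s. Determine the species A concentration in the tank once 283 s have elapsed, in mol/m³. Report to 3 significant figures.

Total volume: dV/dt = Q_in − Q_out = 0.13200 m³/s, so V(t) = 22.5 + 0.13200 t and V(283) = 59.856 m³.
Species balance (pure solvent in): dm/dt = −Q_out · m/V(t).
dm/m = −Q_out dt/(V₀ + 0.13200 t); integrating gives ln(m/m₀) = −(Q_out/(Q_in−Q_out)) ln(V/V₀).
m = m₀ (V₀/V)^(Q_out/(Q_in−Q_out)) = 26.3 × (22.5/59.856)^(4.2652) = 0.40512 mol.
C = m/V = 0.40512/59.856 = 0.0067683 mol/m³.

0.00677 mol/m³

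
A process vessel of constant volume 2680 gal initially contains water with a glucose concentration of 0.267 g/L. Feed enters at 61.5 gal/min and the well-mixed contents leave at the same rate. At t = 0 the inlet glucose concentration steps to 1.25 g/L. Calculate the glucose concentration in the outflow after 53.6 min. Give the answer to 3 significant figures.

0.963 g/L

Accumulation = in − out for the solute gives V dC/dt = Q(C_in − C).
So dC/dt = (C_in − C)/τ with τ = V/Q = 2680/61.5 = 43.577 min.
Integrating: C(t) = C_in + (C₀ − C_in) e^(−t/τ).
C(53.6) = 1.25 + (0.267 − 1.25)·e^(−53.6/43.577) = 1.25 + (-0.98300)·0.29229 = 0.96268 g/L.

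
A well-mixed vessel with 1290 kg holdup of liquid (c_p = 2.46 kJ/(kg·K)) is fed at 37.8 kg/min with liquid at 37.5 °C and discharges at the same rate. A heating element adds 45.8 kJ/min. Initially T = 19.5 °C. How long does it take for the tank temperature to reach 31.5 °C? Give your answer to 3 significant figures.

First-law balance (no shaft work): M c_p dT/dt = ṁ c_p (T_in − T) + 45.8.
τ = M/ṁ = 34.127 min; T_ss = T_in + Q̇/(ṁ c_p) = 37.993 °C.
T(t) = T_ss + (T₀ − T_ss) e^(−t/τ). Set T = 31.5:
e^(−t/τ) = (31.5 − 37.993)/(19.5 − 37.993) = 0.35109
t = −34.127 · ln(0.35109) = 35.721 min.

35.7 min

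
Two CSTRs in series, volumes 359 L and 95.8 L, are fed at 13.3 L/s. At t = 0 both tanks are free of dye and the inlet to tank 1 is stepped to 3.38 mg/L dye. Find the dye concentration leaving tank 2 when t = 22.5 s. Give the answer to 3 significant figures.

1.43 mg/L

Time constants: τᵢ = Vᵢ/Q for each well-mixed tank.
τ₁ = 359/13.3 = 26.992 s; τ₂ = 95.8/13.3 = 7.2030 s.
Solving the cascade with C₁(0)=C₂(0)=0 gives C₂(t) = C_in[1 − (τ₁ e^(−t/τ₁) − τ₂ e^(−t/τ₂))/(τ₁ − τ₂)].
At t = 22.5: e^(−t/τ₁) = 0.43450, e^(−t/τ₂) = 0.043994.
C₂ = 3.38·[1 − (26.992·0.43450 − 7.2030·0.043994)/(19.789)] = 3.38·0.42337 = 1.4310 mg/L.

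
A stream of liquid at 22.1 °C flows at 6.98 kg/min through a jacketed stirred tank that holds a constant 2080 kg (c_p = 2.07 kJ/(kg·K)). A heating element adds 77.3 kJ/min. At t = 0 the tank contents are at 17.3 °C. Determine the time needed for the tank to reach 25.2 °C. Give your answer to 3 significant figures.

Energy balance: M c_p dT/dt = ṁ c_p (T_in − T) + 77.3.
τ = M/ṁ = 297.99 min; T_ss = T_in + Q̇/(ṁ c_p) = 27.450 °C.
T(t) = T_ss + (T₀ − T_ss) e^(−t/τ). Set T = 25.2:
e^(−t/τ) = (25.2 − 27.450)/(17.3 − 27.450) = 0.22167
t = −297.99 · ln(0.22167) = 448.94 min.

449 min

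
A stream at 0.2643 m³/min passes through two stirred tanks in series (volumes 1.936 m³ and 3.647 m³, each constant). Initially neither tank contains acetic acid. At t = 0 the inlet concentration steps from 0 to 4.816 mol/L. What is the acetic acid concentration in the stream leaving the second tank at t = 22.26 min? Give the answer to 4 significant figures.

Time constants: τᵢ = Vᵢ/Q for each well-mixed tank.
τ₁ = 1.936/0.2643 = 7.32501 min; τ₂ = 3.647/0.2643 = 13.7987 min.
Tank 1: C₁ = C_in(1 − e^(−t/τ₁)). Tank 2 (τ₁ ≠ τ₂): C₂ = C_in[1 − (τ₁ e^(−t/τ₁) − τ₂ e^(−t/τ₂))/(τ₁ − τ₂)].
At t = 22.26: e^(−t/τ₁) = 0.0478873, e^(−t/τ₂) = 0.199250.
C₂ = 4.816·[1 − (7.32501·0.0478873 − 13.7987·0.199250)/(-6.47370)] = 4.816·0.629482 = 3.03159 mol/L.

3.032 mol/L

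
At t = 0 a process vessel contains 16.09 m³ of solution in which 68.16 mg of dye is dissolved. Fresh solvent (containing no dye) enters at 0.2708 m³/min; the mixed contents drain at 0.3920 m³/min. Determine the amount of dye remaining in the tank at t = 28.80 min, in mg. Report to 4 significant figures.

30.91 mg

Total volume: dV/dt = Q_in − Q_out = -0.121200 m³/min, so V(t) = 16.09 − 0.121200 t and V(28.80) = 12.5994 m³.
Species balance (pure solvent in): dm/dt = −Q_out · m/V(t).
Separate: dm/m = −Q_out dt/V(t) ⇒ ln(m/m₀) = −(Q_out/(Q_in−Q_out)) ln(V/V₀).
m = m₀ (V₀/V)^(Q_out/(Q_in−Q_out)) = 68.16 × (16.09/12.5994)^(-3.23432) = 30.9050 mg.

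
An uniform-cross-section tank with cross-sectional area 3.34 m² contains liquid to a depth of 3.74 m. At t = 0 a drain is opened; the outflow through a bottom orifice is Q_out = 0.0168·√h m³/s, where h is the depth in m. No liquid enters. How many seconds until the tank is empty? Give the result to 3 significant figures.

769 s

With no inflow, A dh/dt = −0.0168 √h.
∫ h^(−1/2) dh = −(0.0168/A) ∫ dt, giving 2√h = 2√h₀ − (0.0168/A) t.
Tank is empty when √h = 0: t_empty = 2A√h₀/0.0168.
t_empty = 2·3.34·√3.74/0.0168 = 6.6800·1.9339/0.0168 = 768.96 s.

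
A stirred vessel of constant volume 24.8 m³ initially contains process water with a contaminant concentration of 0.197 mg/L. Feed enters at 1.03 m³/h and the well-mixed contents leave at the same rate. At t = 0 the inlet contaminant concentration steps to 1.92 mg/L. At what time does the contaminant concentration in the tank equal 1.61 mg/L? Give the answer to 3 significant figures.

41.3 h

Species balance: V dC/dt = Q(C_in − C) ⇒ τ = V/Q = 24.078 h.
C(t) = C_in + (C₀ − C_in) e^(−t/τ). Set C = 1.61 and solve for t:
e^(−t/τ) = (C − C_in)/(C₀ − C_in) = (1.61 − 1.92)/(0.197 − 1.92) = 0.17992
t = −τ ln(…) = 24.078 × 1.7152 = 41.299 h.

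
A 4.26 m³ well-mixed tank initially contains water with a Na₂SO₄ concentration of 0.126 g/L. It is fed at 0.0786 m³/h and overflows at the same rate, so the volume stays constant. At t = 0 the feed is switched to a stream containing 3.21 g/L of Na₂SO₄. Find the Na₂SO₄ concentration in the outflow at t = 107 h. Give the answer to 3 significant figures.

Unsteady species balance (constant V, well mixed): V dC/dt = Q(C_in − C).
Time constant τ = V/Q = 4.26/0.0786 = 54.198 h.
Solution: C(t) = C_in + (C₀ − C_in) e^(−t/τ).
C(107) = 3.21 + (0.126 − 3.21)·e^(−107/54.198) = 3.21 + (-3.0840)·0.13887 = 2.7817 g/L.

2.78 g/L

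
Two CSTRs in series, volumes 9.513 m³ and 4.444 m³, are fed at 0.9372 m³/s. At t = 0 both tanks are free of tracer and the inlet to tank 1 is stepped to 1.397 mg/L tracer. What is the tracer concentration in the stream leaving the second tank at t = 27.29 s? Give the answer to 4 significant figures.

Species balance on tank i: dCᵢ/dt = (Cᵢ₋₁ − Cᵢ)/τᵢ with τᵢ = Vᵢ/Q.
τ₁ = 9.513/0.9372 = 10.1504 s; τ₂ = 4.444/0.9372 = 4.74178 s.
Tank 1: C₁ = C_in(1 − e^(−t/τ₁)). Tank 2 (τ₁ ≠ τ₂): C₂ = C_in[1 − (τ₁ e^(−t/τ₁) − τ₂ e^(−t/τ₂))/(τ₁ − τ₂)].
At t = 27.29: e^(−t/τ₁) = 0.0679794, e^(−t/τ₂) = 0.00316622.
C₂ = 1.397·[1 − (10.1504·0.0679794 − 4.74178·0.00316622)/(5.40866)] = 1.397·0.875199 = 1.22265 mg/L.

1.223 mg/L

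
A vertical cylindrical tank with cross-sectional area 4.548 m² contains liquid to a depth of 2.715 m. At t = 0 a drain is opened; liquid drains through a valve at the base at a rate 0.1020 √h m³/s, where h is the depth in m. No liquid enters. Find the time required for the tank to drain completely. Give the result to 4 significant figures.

146.9 s

A dh/dt = −Q_out = −0.1020 √h.
Separate and integrate: 2(√h − √h₀) = −(0.1020/A) t.
Set h = 0: 2√h₀ = (0.1020/A) t_empty ⇒ t_empty = 2A√h₀/0.1020.
t_empty = 2·4.548·√2.715/0.1020 = 9.09600·1.64773/0.1020 = 146.938 s.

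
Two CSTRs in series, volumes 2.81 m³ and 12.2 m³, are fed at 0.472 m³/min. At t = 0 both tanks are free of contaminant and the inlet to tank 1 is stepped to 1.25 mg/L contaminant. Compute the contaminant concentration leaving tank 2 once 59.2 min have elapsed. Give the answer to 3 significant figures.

1.09 mg/L

Time constants: τᵢ = Vᵢ/Q for each well-mixed tank.
τ₁ = 2.81/0.472 = 5.9534 min; τ₂ = 12.2/0.472 = 25.847 min.
Tank 1: C₁ = C_in(1 − e^(−t/τ₁)). Tank 2 (τ₁ ≠ τ₂): C₂ = C_in[1 − (τ₁ e^(−t/τ₁) − τ₂ e^(−t/τ₂))/(τ₁ − τ₂)].
At t = 59.2: e^(−t/τ₁) = 4.8019e-05, e^(−t/τ₂) = 0.10123.
C₂ = 1.25·[1 − (5.9534·4.8019e-05 − 25.847·0.10123)/(-19.894)] = 1.25·0.86849 = 1.0856 mg/L.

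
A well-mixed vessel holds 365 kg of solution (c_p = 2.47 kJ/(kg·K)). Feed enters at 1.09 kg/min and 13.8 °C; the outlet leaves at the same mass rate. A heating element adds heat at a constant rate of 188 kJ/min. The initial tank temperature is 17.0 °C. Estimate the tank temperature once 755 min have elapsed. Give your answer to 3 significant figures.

M c_p dT/dt = ṁ c_p (T_in − T) + Q̇.
Rearrange: dT/dt = (T_ss − T)/τ with τ = M/ṁ = 334.86 min and T_ss = T_in + Q̇/(ṁ c_p) = 83.629 °C.
T approaches T_ss exponentially: T(t) = T_ss + (T₀ − T_ss) e^(−t/τ).
T(755) = 83.629 + (-66.629)·e^(−755/334.86) = 83.629 + (-66.629)·0.10491 = 76.639 °C.

76.6 °C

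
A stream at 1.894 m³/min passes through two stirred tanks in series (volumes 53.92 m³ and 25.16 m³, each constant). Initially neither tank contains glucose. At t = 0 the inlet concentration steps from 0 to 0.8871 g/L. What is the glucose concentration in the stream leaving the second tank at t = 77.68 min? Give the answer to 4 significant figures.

0.7807 g/L

Species balance on tank i: dCᵢ/dt = (Cᵢ₋₁ − Cᵢ)/τᵢ with τᵢ = Vᵢ/Q.
τ₁ = 53.92/1.894 = 28.4688 min; τ₂ = 25.16/1.894 = 13.2841 min.
Solving the cascade with C₁(0)=C₂(0)=0 gives C₂(t) = C_in[1 − (τ₁ e^(−t/τ₁) − τ₂ e^(−t/τ₂))/(τ₁ − τ₂)].
At t = 77.68: e^(−t/τ₁) = 0.0653109, e^(−t/τ₂) = 0.00288678.
C₂ = 0.8871·[1 − (28.4688·0.0653109 − 13.2841·0.00288678)/(15.1848)] = 0.8871·0.880079 = 0.780718 g/L.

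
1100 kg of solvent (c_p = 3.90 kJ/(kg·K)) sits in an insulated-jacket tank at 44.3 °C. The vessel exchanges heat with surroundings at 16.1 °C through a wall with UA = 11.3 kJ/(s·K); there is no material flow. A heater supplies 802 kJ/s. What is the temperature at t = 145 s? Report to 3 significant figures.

57.9 °C

Lumped-capacitance energy balance: M c_p dT/dt = UA(T_amb − T) + Q̇.
dT/dt = (T_ss − T)/τ with T_ss = T_amb + Q̇/UA = 16.1 + 802/11.3 = 87.073 °C, τ = M c_p/UA = 1100·3.90/11.3 = 379.65 s.
T approaches T_ss exponentially: T(t) = T_ss + (T₀ − T_ss) e^(−t/τ).
T(145) = 87.073 + (-42.773)·0.68254 = 57.879 °C.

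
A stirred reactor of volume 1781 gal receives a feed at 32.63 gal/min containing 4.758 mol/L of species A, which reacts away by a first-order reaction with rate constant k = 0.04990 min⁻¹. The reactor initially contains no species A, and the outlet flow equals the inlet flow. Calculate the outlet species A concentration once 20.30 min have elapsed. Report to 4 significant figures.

0.9579 mol/L

V dC/dt = Q(C_in − C) − k V C.
This is linear with rate a = Q/V + k = 0.0682212 min⁻¹.
C_ss = Q C_in/(Q + kV) = 1.27779 mol/L; C(t) = C_ss + (C₀ − C_ss) e^(−a t).
C(20.30) = 1.27779 + (-1.27779)·e^(−0.0682212·20.30) = 1.27779 + (-1.27779)·0.250351 = 0.957891 mol/L.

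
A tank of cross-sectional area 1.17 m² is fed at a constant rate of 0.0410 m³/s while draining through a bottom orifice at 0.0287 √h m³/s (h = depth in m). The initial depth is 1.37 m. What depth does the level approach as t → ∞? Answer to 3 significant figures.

Accumulation of liquid (constant cross-section A): A dh/dt = Q_in − 0.0287 √h. At steady state dh/dt = 0:
Q_in = 0.0287 √h_ss ⇒ √h_ss = 0.0410/0.0287 = 1.4286.
h_ss = 1.4286² = 2.0408 m. (Since h₀ = 1.37 m < h_ss, the level will rise toward this value.)

2.04 m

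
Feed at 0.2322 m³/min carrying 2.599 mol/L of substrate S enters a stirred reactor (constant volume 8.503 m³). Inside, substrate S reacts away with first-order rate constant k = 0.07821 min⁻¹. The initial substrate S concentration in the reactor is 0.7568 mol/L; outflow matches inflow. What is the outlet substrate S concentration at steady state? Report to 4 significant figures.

V dC/dt = Q(C_in − C) − k V C.
Steady state (dC/dt = 0): C_ss = Q C_in/(Q + kV) = C_in/(1 + kV/Q).
C_ss = 0.2322·2.599/(0.2322 + 0.07821·8.503) = 0.603488/0.897220 = 0.672620 mol/L.

0.6726 mol/L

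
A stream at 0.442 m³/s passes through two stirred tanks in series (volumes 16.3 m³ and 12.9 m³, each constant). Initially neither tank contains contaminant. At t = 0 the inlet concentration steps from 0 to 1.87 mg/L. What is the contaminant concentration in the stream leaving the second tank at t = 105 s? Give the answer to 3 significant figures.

1.54 mg/L

Species balance on tank i: dCᵢ/dt = (Cᵢ₋₁ − Cᵢ)/τᵢ with τᵢ = Vᵢ/Q.
τ₁ = 16.3/0.442 = 36.878 s; τ₂ = 12.9/0.442 = 29.186 s.
Solving the cascade with C₁(0)=C₂(0)=0 gives C₂(t) = C_in[1 − (τ₁ e^(−t/τ₁) − τ₂ e^(−t/τ₂))/(τ₁ − τ₂)].
At t = 105: e^(−t/τ₁) = 0.058004, e^(−t/τ₂) = 0.027387.
C₂ = 1.87·[1 − (36.878·0.058004 − 29.186·0.027387)/(7.6923)] = 1.87·0.82583 = 1.5443 mg/L.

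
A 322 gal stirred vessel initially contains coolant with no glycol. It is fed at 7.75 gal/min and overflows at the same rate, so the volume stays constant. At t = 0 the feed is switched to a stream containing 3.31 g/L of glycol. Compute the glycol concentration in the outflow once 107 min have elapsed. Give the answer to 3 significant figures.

3.06 g/L

Unsteady species balance (constant V, well mixed): V dC/dt = Q(C_in − C).
Time constant τ = V/Q = 322/7.75 = 41.548 min.
Solution: C(t) = C_in + (C₀ − C_in) e^(−t/τ).
C(107) = 3.31 + (0 − 3.31)·e^(−107/41.548) = 3.31 + (-3.3100)·0.076130 = 3.0580 g/L.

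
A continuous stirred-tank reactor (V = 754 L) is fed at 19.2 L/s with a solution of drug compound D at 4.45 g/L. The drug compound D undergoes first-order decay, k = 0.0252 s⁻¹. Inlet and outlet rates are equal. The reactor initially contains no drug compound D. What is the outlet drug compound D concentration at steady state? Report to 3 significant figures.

V dC/dt = Q(C_in − C) − k V C.
Steady state (dC/dt = 0): C_ss = Q C_in/(Q + kV) = C_in/(1 + kV/Q).
C_ss = 19.2·4.45/(19.2 + 0.0252·754) = 85.440/38.201 = 2.2366 g/L.

2.24 g/L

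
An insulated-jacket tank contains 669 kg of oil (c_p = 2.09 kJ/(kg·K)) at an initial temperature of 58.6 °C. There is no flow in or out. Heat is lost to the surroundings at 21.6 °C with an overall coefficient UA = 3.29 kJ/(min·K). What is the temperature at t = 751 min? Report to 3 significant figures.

M c_p dT/dt = −UA(T − T_amb).
dT/dt = (T_ss − T)/τ with T_ss = T_amb = 21.600 °C, τ = M c_p/UA = 669·2.09/3.29 = 424.99 min.
This is linear first-order; T(t) = T_ss + (T₀ − T_ss) e^(−t/τ).
T(751) = 21.600 + (37.000)·0.17083 = 27.921 °C.

27.9 °C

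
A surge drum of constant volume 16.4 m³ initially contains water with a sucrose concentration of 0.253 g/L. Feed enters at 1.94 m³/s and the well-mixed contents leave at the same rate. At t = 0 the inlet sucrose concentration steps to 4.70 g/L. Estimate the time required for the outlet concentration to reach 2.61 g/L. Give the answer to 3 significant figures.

6.38 s

Accumulation = in − out for the solute gives V dC/dt = Q(C_in − C), so τ = V/Q = 8.4536 s.
C(t) = C_in + (C₀ − C_in) e^(−t/τ). Set C = 2.61 and solve for t:
e^(−t/τ) = (C − C_in)/(C₀ − C_in) = (2.61 − 4.70)/(0.253 − 4.70) = 0.46998
t = −τ ln(…) = 8.4536 × 0.75507 = 6.3830 s.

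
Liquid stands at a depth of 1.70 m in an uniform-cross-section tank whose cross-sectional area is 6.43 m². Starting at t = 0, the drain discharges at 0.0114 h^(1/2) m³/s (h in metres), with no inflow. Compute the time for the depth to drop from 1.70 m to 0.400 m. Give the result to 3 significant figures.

With no inflow, A dh/dt = −0.0114 √h.
Separate and integrate: 2(√h − √h₀) = −(0.0114/A) t.
t = 2A(√h₀ − √h)/0.0114 = 2·6.43·(√1.70 − √0.400)/0.0114
  = 12.860 × (1.3038 − 0.63246) / 0.0114 = 757.37 s.

757 s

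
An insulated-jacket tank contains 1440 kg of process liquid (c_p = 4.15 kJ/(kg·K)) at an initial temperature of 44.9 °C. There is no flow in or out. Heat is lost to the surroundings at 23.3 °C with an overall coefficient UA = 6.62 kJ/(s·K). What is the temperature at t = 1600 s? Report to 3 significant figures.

Lumped-capacitance energy balance: M c_p dT/dt = UA(T_amb − T).
dT/dt = (T_ss − T)/τ with T_ss = T_amb = 23.300 °C, τ = M c_p/UA = 1440·4.15/6.62 = 902.72 s.
This is linear first-order; T(t) = T_ss + (T₀ − T_ss) e^(−t/τ).
T(1600) = 23.300 + (21.600)·0.16992 = 26.970 °C.

27.0 °C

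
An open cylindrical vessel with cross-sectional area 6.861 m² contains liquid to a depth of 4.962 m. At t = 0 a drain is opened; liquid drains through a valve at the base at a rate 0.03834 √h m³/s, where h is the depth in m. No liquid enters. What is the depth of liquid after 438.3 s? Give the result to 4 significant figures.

A dh/dt = −Q_out = −0.03834 √h.
Separate and integrate: 2(√h − √h₀) = −(0.03834/A) t.
√h = √4.962 − 0.03834·438.3/(2·6.861) = 2.22755 − 1.22463 = 1.00292.
h = 1.00292² = 1.00585 m.

1.006 m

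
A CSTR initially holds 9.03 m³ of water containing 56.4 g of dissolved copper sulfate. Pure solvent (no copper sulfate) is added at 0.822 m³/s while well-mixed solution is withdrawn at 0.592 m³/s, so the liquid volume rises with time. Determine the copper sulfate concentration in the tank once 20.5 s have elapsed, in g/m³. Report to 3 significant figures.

1.39 g/m³

Total volume: dV/dt = Q_in − Q_out = 0.23000 m³/s, so V(t) = 9.03 + 0.23000 t and V(20.5) = 13.745 m³.
No copper sulfate enters, so dm/dt = −Q_out · (m/V).
dm/m = −Q_out dt/(V₀ + 0.23000 t); integrating gives ln(m/m₀) = −(Q_out/(Q_in−Q_out)) ln(V/V₀).
m = m₀ (V₀/V)^(Q_out/(Q_in−Q_out)) = 56.4 × (9.03/13.745)^(2.5739) = 19.127 g.
C = m/V = 19.127/13.745 = 1.3916 g/m³.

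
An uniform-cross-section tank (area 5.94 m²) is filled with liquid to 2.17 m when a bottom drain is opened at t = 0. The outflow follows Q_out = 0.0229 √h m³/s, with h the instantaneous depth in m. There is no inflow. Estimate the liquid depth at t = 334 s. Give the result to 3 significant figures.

0.688 m

With no inflow, A dh/dt = −0.0229 √h.
This is separable: 2 d(√h)/dt = −0.0229/A, so √h = √h₀ − (0.0229/(2A)) t.
√h = √2.17 − 0.0229·334/(2·5.94) = 1.4731 − 0.64382 = 0.82927.
h = 0.82927² = 0.68769 m.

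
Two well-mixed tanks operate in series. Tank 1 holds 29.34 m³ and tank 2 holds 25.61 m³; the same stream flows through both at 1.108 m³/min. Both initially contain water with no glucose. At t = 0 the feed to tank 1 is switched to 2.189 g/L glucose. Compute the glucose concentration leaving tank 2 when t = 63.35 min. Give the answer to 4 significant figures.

Species balance on tank i: dCᵢ/dt = (Cᵢ₋₁ − Cᵢ)/τᵢ with τᵢ = Vᵢ/Q.
τ₁ = 29.34/1.108 = 26.4801 min; τ₂ = 25.61/1.108 = 23.1137 min.
Solving the cascade with C₁(0)=C₂(0)=0 gives C₂(t) = C_in[1 − (τ₁ e^(−t/τ₁) − τ₂ e^(−t/τ₂))/(τ₁ − τ₂)].
At t = 63.35: e^(−t/τ₁) = 0.0914138, e^(−t/τ₂) = 0.0645189.
C₂ = 2.189·[1 − (26.4801·0.0914138 − 23.1137·0.0645189)/(3.36643)] = 2.189·0.723927 = 1.58468 g/L.

1.585 g/L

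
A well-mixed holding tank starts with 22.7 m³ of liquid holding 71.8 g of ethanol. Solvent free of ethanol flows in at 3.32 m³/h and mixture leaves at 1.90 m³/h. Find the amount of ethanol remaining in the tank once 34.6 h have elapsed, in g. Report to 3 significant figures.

Total volume: dV/dt = Q_in − Q_out = 1.4200 m³/h, so V(t) = 22.7 + 1.4200 t and V(34.6) = 71.832 m³.
Solute balance: dm/dt = 0 − Q_out C = −Q_out m/V(t).
dm/m = −Q_out dt/(V₀ + 1.4200 t); integrating gives ln(m/m₀) = −(Q_out/(Q_in−Q_out)) ln(V/V₀).
m = m₀ (V₀/V)^(Q_out/(Q_in−Q_out)) = 71.8 × (22.7/71.832)^(1.3380) = 15.372 g.

15.4 g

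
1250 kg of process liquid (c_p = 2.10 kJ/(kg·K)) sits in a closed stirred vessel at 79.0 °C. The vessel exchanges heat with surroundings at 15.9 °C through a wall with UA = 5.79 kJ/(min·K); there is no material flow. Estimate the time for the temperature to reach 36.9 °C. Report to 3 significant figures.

499 min

Heat balance on the well-mixed liquid: M c_p dT/dt = −UA(T − T_amb).
τ = M c_p/UA = 453.37 min; T_ss = T_amb = 15.900 °C.
T(t) = T_ss + (T₀ − T_ss)e^(−t/τ); set T = 36.9:
t = −τ ln[(T − T_ss)/(T₀ − T_ss)] = −453.37 · ln(0.33281) = 498.79 min.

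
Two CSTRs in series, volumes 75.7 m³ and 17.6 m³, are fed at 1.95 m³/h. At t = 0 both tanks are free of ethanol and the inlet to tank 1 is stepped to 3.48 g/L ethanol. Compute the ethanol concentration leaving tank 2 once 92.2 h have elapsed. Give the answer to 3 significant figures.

3.06 g/L

Species balance on tank i: dCᵢ/dt = (Cᵢ₋₁ − Cᵢ)/τᵢ with τᵢ = Vᵢ/Q.
τ₁ = 75.7/1.95 = 38.821 h; τ₂ = 17.6/1.95 = 9.0256 h.
Solving the cascade with C₁(0)=C₂(0)=0 gives C₂(t) = C_in[1 − (τ₁ e^(−t/τ₁) − τ₂ e^(−t/τ₂))/(τ₁ − τ₂)].
At t = 92.2: e^(−t/τ₁) = 0.093011, e^(−t/τ₂) = 3.6604e-05.
C₂ = 3.48·[1 − (38.821·0.093011 − 9.0256·3.6604e-05)/(29.795)] = 3.48·0.87882 = 3.0583 g/L.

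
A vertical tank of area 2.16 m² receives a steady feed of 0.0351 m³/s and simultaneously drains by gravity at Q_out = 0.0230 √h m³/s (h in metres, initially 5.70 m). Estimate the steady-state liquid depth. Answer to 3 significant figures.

Level balance: A dh/dt = 0.0351 − 0.0230 √h. Setting dh/dt = 0:
Q_in = 0.0230 √h_ss ⇒ √h_ss = 0.0351/0.0230 = 1.5261.
h_ss = 1.5261² = 2.3289 m. (Since h₀ = 5.70 m > h_ss, the level will fall toward this value.)

2.33 m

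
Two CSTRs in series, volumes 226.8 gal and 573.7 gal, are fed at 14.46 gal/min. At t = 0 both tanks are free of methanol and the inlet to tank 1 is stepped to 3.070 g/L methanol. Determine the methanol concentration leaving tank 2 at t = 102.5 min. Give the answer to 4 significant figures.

2.690 g/L

Time constants: τᵢ = Vᵢ/Q for each well-mixed tank.
τ₁ = 226.8/14.46 = 15.6846 min; τ₂ = 573.7/14.46 = 39.6750 min.
Solving the cascade with C₁(0)=C₂(0)=0 gives C₂(t) = C_in[1 − (τ₁ e^(−t/τ₁) − τ₂ e^(−t/τ₂))/(τ₁ − τ₂)].
At t = 102.5: e^(−t/τ₁) = 0.00145165, e^(−t/τ₂) = 0.0755098.
C₂ = 3.070·[1 − (15.6846·0.00145165 − 39.6750·0.0755098)/(-23.9903)] = 3.070·0.876072 = 2.68954 g/L.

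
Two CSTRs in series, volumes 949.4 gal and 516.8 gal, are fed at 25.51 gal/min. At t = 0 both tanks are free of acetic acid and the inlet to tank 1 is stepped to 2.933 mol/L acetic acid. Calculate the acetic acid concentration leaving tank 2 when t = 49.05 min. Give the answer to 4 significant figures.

1.521 mol/L

Species balance on tank i: dCᵢ/dt = (Cᵢ₋₁ − Cᵢ)/τᵢ with τᵢ = Vᵢ/Q.
τ₁ = 949.4/25.51 = 37.2168 min; τ₂ = 516.8/25.51 = 20.2587 min.
Tank 1: C₁ = C_in(1 − e^(−t/τ₁)). Tank 2 (τ₁ ≠ τ₂): C₂ = C_in[1 − (τ₁ e^(−t/τ₁) − τ₂ e^(−t/τ₂))/(τ₁ − τ₂)].
At t = 49.05: e^(−t/τ₁) = 0.267682, e^(−t/τ₂) = 0.0888168.
C₂ = 2.933·[1 − (37.2168·0.267682 − 20.2587·0.0888168)/(16.9581)] = 2.933·0.518638 = 1.52117 mol/L.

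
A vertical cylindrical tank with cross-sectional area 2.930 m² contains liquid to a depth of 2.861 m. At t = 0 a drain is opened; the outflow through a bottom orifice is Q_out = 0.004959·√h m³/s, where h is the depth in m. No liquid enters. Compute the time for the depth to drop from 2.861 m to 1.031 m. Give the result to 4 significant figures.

798.9 s

A dh/dt = −Q_out = −0.004959 √h.
This is separable: 2 d(√h)/dt = −0.004959/A, so √h = √h₀ − (0.004959/(2A)) t.
t = 2A(√h₀ − √h)/0.004959 = 2·2.930·(√2.861 − √1.031)/0.004959
  = 5.86000 × (1.69145 − 1.01538) / 0.004959 = 798.902 s.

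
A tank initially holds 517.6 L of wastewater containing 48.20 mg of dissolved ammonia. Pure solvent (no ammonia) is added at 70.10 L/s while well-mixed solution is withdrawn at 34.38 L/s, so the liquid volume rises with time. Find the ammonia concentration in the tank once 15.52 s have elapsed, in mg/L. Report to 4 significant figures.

Let m(t) be the amount of ammonia. Volume: V(t) = V₀ + (Q_in − Q_out) t = 517.6 + 35.7200 t; V(15.52) = 1071.97 L.
No ammonia enters, so dm/dt = −Q_out · (m/V).
dm/m = −Q_out dt/(V₀ + 35.7200 t); integrating gives ln(m/m₀) = −(Q_out/(Q_in−Q_out)) ln(V/V₀).
m = m₀ (V₀/V)^(Q_out/(Q_in−Q_out)) = 48.20 × (517.6/1071.97)^(0.962486) = 23.9176 mg.
C = m/V = 23.9176/1071.97 = 0.0223118 mg/L.

0.02231 mg/L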